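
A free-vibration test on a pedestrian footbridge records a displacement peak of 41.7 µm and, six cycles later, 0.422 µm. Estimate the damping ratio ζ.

0.121

Logarithmic decrement δ = (1/n)·ln(x₀/x_n) = (1/6)·ln(41.7/0.422) = (1/6)·ln(98.82) = 0.7655.
ζ = δ/√(4π² + δ²) = 0.7655/√(39.48 + 0.586) = 0.7655/6.330 = 0.1209.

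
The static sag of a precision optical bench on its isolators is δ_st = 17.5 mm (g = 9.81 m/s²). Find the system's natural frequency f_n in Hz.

3.77 Hz

ω_n = √(g/δ_st) = √(9.81/0.0175) = √560.6 = 23.68 rad/s.
f_n = ω_n/(2π) = 23.68/6.283 = 3.768 Hz.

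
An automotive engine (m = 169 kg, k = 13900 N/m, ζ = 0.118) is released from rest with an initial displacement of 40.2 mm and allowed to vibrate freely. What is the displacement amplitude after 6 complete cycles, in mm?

0.456 mm

Logarithmic decrement δ = 2πζ/√(1 − ζ²) = 2π × 0.1180/√(1 − 0.0139) = 0.7466.
After n cycles, x_n/x₀ = e^(−nδ), so x_6 = 40.2 × e^(−6 × 0.7466) = 40.2 × 0.01134 = 0.4557 mm.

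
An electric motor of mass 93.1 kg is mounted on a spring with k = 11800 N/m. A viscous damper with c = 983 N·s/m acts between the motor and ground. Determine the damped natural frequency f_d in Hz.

ω_n = √(k/m) = √(11800/93.1) = 11.26 rad/s.
Critical damping c_c = 2√(k·m) = 2√(11800 × 93.1) = 2096 N·s/m, so ζ = c/c_c = 983/2096 = 0.4689.
ω_d = ω_n√(1 − ζ²) = 11.26 × √(1 − 0.220) = 9.944 rad/s.
f_d = ω_d/(2π) = 1.583 Hz.

1.58 Hz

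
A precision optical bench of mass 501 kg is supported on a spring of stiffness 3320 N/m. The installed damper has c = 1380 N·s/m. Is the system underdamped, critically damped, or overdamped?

underdamped

c_c = 2√(k·m) = 2579 N·s/m; ζ = c/c_c = 1380/2579 = 0.535.
Since ζ < 1 the system is underdamped.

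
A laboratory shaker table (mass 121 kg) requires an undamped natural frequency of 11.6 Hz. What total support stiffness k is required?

643000 N/m

ω_n = 2πf_n = 2π × 11.6 = 72.88 rad/s.
k = m·ω_n² = 121 × 72.88² = 121 × 5312 = 642800 N/m.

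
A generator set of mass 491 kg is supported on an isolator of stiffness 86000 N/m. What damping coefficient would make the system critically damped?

c_c = 2√(k·m) = 2√(86000 × 491) = 2 × 6498 = 13000 N·s/m.

13000 N·s/m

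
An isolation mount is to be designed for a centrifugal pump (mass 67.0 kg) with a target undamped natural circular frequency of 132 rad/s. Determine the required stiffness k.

k = m·ω_n² = 67.0 × 132.0² = 67.0 × 17420 = 1167000 N/m.

1170000 N/m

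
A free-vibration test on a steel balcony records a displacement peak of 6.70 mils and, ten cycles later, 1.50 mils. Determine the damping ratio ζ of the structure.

Logarithmic decrement δ = (1/n)·ln(x₀/x_n) = (1/10)·ln(6.70/1.50) = (1/10)·ln(4.467) = 0.1497.
ζ = δ/√(4π² + δ²) = 0.1497/√(39.48 + 0.0224) = 0.1497/6.285 = 0.02381.

0.0238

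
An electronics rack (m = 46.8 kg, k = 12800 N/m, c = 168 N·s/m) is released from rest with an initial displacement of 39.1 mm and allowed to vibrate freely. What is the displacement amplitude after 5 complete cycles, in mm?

1.27 mm

ζ = c/(2√(km)) = 168/(2√(12800 × 46.8)) = 168/1548 = 0.1085.
Logarithmic decrement δ = 2πζ/√(1 − ζ²) = 2π × 0.1085/√(1 − 0.0118) = 0.6860.
After n cycles, x_n/x₀ = e^(−nδ), so x_5 = 39.1 × e^(−5 × 0.6860) = 39.1 × 0.03239 = 1.267 mm.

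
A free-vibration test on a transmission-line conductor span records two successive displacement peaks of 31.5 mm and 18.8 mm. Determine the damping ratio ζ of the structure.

Logarithmic decrement δ = (1/n)·ln(x₀/x_n) = (1/1)·ln(31.5/18.8) = (1/1)·ln(1.676) = 0.5161.
ζ = δ/√(4π² + δ²) = 0.5161/√(39.48 + 0.266) = 0.5161/6.304 = 0.08187.

0.0819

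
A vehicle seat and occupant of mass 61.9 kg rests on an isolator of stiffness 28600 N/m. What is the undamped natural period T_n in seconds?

0.292 s

ω_n = √(k/m) = √(28600/61.9) = √462.0 = 21.50 rad/s.
T_n = 2π/ω_n = 6.283/21.50 = 0.2923 s.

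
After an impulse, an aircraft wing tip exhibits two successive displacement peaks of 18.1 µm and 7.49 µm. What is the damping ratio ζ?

Logarithmic decrement δ = (1/n)·ln(x₀/x_n) = (1/1)·ln(18.1/7.49) = (1/1)·ln(2.417) = 0.8823.
ζ = δ/√(4π² + δ²) = 0.8823/√(39.48 + 0.779) = 0.8823/6.345 = 0.1391.

0.139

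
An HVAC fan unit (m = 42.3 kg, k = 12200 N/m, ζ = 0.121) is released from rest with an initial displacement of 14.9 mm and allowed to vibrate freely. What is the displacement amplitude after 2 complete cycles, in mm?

Logarithmic decrement δ = 2πζ/√(1 − ζ²) = 2π × 0.1210/√(1 − 0.0146) = 0.7659.
After n cycles, x_n/x₀ = e^(−nδ), so x_2 = 14.9 × e^(−2 × 0.7659) = 14.9 × 0.2161 = 3.221 mm.

3.22 mm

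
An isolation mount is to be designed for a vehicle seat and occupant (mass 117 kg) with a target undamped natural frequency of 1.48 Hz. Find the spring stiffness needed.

ω_n = 2πf_n = 2π × 1.48 = 9.299 rad/s.
k = m·ω_n² = 117 × 9.299² = 117 × 86.47 = 10120 N/m.

10100 N/m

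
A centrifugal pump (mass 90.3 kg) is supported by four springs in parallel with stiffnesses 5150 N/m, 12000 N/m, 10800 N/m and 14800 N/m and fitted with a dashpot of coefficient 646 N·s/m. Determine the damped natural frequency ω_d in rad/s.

21.5 rad/s

Parallel springs add: k_eq = 5150 + 12000 + 10800 + 14800 = 42750 N/m.
ω_n = √(k_eq/m) = √(42750/90.3) = 21.76 rad/s.
Critical damping c_c = 2√(k_eq·m) = 2√(42750 × 90.3) = 3930 N·s/m, so ζ = c/c_c = 646/3930 = 0.1644.
ω_d = ω_n√(1 − ζ²) = 21.76 × √(1 − 0.0270) = 21.46 rad/s.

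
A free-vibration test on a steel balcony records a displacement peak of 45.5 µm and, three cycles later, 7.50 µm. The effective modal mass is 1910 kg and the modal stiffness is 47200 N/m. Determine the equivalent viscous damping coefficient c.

Logarithmic decrement δ = (1/n)·ln(x₀/x_n) = (1/3)·ln(45.5/7.50) = (1/3)·ln(6.067) = 0.6009.
ζ = δ/√(4π² + δ²) = 0.6009/√(39.48 + 0.361) = 0.6009/6.312 = 0.09521.
c = ζ · 2√(km) = 0.09521 × 2√(47200 × 1910) = 0.09521 × 18990 = 1808 N·s/m.

1810 N·s/m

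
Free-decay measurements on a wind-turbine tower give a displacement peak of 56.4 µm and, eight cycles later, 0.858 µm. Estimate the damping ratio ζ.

0.0830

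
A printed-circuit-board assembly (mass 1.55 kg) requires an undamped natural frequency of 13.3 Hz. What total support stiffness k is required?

ω_n = 2πf_n = 2π × 13.3 = 83.57 rad/s.
k = m·ω_n² = 1.55 × 83.57² = 1.55 × 6983 = 10820 N/m.

10800 N/m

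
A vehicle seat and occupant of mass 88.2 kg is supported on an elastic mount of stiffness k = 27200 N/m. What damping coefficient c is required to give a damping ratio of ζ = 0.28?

c_c = 2√(k·m) = 2√(27200 × 88.2) = 3098 N·s/m.
c = ζ·c_c = 0.28 × 3098 = 867.4 N·s/m.

867 N·s/m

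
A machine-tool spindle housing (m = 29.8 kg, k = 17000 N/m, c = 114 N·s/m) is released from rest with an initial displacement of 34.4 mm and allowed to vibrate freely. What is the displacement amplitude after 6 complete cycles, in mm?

ζ = c/(2√(km)) = 114/(2√(17000 × 29.8)) = 114/1424 = 0.08008.
Logarithmic decrement δ = 2πζ/√(1 − ζ²) = 2π × 0.08008/√(1 − 0.00641) = 0.5048.
After n cycles, x_n/x₀ = e^(−nδ), so x_6 = 34.4 × e^(−6 × 0.5048) = 34.4 × 0.04837 = 1.664 mm.

1.66 mm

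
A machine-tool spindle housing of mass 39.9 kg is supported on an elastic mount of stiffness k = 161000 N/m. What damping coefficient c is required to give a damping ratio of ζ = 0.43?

c_c = 2√(k·m) = 2√(161000 × 39.9) = 5069 N·s/m.
c = ζ·c_c = 0.43 × 5069 = 2180 N·s/m.

2180 N·s/m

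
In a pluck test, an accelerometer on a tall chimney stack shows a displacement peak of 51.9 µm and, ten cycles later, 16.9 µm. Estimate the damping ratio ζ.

0.0179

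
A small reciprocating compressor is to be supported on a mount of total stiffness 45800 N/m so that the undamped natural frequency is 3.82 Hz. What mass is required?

ω_n = 2πf_n = 2π × 3.82 = 24.00 rad/s.
m = k/ω_n² = 45800/24.00² = 45800/576.1 = 79.50 kg.

79.5 kg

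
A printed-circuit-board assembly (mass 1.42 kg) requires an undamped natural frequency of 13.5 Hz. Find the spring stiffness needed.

10200 N/m

ω_n = 2πf_n = 2π × 13.5 = 84.82 rad/s.
k = m·ω_n² = 1.42 × 84.82² = 1.42 × 7195 = 10220 N/m.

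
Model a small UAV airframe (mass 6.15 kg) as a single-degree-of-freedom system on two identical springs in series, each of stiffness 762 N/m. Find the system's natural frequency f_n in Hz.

1.25 Hz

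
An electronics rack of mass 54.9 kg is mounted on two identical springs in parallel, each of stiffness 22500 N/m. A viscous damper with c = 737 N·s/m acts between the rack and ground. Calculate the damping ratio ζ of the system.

Parallel springs add: k_eq = 2 × 22500 = 45000 N/m.
ω_n = √(k_eq/m) = √(45000/54.9) = 28.63 rad/s.
Critical damping c_c = 2√(k_eq·m) = 2√(45000 × 54.9) = 3144 N·s/m, so ζ = c/c_c = 737/3144 = 0.2344.

0.234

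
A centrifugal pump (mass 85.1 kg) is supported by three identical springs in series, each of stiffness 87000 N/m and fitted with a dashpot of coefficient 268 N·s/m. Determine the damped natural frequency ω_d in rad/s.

18.4 rad/s

Series springs: 1/k_eq = 3/87000, so k_eq = 87000/3 = 29000 N/m.
ω_n = √(k_eq/m) = √(29000/85.1) = 18.46 rad/s.
Critical damping c_c = 2√(k_eq·m) = 2√(29000 × 85.1) = 3142 N·s/m, so ζ = c/c_c = 268/3142 = 0.08530.
ω_d = ω_n√(1 − ζ²) = 18.46 × √(1 − 0.00728) = 18.39 rad/s.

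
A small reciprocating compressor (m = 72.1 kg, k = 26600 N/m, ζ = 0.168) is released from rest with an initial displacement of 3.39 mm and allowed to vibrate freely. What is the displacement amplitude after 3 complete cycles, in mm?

0.136 mm

Logarithmic decrement δ = 2πζ/√(1 − ζ²) = 2π × 0.1680/√(1 − 0.0282) = 1.071.
After n cycles, x_n/x₀ = e^(−nδ), so x_3 = 3.39 × e^(−3 × 1.071) = 3.39 × 0.04026 = 0.1365 mm.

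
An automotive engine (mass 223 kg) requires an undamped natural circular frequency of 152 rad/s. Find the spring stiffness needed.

k = m·ω_n² = 223 × 152.0² = 223 × 23100 = 5152000 N/m.

5150000 N/m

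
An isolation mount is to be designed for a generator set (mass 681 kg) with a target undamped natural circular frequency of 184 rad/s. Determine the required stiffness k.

k = m·ω_n² = 681 × 184.0² = 681 × 33860 = 23060000 N/m.

23100000 N/m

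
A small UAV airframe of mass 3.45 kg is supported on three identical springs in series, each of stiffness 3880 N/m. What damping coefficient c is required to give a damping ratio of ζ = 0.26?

Series springs: 1/k_eq = 3/3880, so k_eq = 3880/3 = 1293 N/m.
c_c = 2√(k_eq·m) = 2√(1293 × 3.45) = 133.6 N·s/m.
c = ζ·c_c = 0.26 × 133.6 = 34.74 N·s/m.

34.7 N·s/m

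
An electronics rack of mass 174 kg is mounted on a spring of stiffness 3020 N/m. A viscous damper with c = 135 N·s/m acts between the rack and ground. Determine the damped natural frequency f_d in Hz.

0.660 Hz

ω_n = √(k/m) = √(3020/174) = 4.166 rad/s.
Critical damping c_c = 2√(k·m) = 2√(3020 × 174) = 1450 N·s/m, so ζ = c/c_c = 135/1450 = 0.09312.
ω_d = ω_n√(1 − ζ²) = 4.166 × √(1 − 0.00867) = 4.148 rad/s.
f_d = ω_d/(2π) = 0.6602 Hz.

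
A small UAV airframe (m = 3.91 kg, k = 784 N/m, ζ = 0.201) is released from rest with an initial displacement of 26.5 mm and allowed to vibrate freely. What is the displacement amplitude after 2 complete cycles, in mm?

2.01 mm

Logarithmic decrement δ = 2πζ/√(1 − ζ²) = 2π × 0.2010/√(1 − 0.0404) = 1.289.
After n cycles, x_n/x₀ = e^(−nδ), so x_2 = 26.5 × e^(−2 × 1.289) = 26.5 × 0.07589 = 2.011 mm.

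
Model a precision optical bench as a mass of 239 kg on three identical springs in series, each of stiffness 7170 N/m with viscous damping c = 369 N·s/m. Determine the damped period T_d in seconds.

Series springs: 1/k_eq = 3/7170, so k_eq = 7170/3 = 2390 N/m.
ω_n = √(k_eq/m) = √(2390/239) = 3.162 rad/s.
Critical damping c_c = 2√(k_eq·m) = 2√(2390 × 239) = 1512 N·s/m, so ζ = c/c_c = 369/1512 = 0.2441.
ω_d = ω_n√(1 − ζ²) = 3.162 × √(1 − 0.0596) = 3.067 rad/s.
T_d = 2π/ω_d = 2.049 s.

2.05 s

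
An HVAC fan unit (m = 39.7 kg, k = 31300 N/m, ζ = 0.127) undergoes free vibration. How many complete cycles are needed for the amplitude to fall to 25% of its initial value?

2 cycles

Logarithmic decrement δ = 2πζ/√(1 − ζ²) = 2π × 0.1270/√(1 − 0.0161) = 0.8045.
x_n/x₀ = e^(−nδ) ≤ 0.25; take ln: n ≥ ln(1/0.25)/δ = 1.386/0.8045 = 1.723.
So 2 complete cycles are required.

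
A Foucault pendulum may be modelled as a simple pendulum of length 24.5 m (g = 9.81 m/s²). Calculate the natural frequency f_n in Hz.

For a simple pendulum ω_n = √(g/L) = √(9.81/24.5) = √0.4004 = 0.6328 rad/s.
f_n = ω_n/(2π) = 0.6328/6.283 = 0.1007 Hz.

0.101 Hz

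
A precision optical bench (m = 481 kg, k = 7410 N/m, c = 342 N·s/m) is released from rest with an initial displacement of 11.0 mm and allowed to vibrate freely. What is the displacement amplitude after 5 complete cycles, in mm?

0.632 mm

ζ = c/(2√(km)) = 342/(2√(7410 × 481)) = 342/3776 = 0.09058.
Logarithmic decrement δ = 2πζ/√(1 − ζ²) = 2π × 0.09058/√(1 − 0.00820) = 0.5715.
After n cycles, x_n/x₀ = e^(−nδ), so x_5 = 11.0 × e^(−5 × 0.5715) = 11.0 × 0.05742 = 0.6317 mm.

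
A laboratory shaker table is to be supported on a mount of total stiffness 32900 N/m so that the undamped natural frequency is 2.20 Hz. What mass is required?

ω_n = 2πf_n = 2π × 2.20 = 13.82 rad/s.
m = k/ω_n² = 32900/13.82² = 32900/191.1 = 172.2 kg.

172 kg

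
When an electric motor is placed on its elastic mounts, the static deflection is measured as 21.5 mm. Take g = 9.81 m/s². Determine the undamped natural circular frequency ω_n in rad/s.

21.4 rad/s

ω_n = √(g/δ_st) = √(9.81/0.0215) = √456.3 = 21.36 rad/s.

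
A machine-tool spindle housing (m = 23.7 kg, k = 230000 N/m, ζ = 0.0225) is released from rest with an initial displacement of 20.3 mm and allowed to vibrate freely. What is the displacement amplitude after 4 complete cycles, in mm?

Logarithmic decrement δ = 2πζ/√(1 − ζ²) = 2π × 0.02250/√(1 − 0.000506) = 0.1414.
After n cycles, x_n/x₀ = e^(−nδ), so x_4 = 20.3 × e^(−4 × 0.1414) = 20.3 × 0.5680 = 11.53 mm.

11.5 mm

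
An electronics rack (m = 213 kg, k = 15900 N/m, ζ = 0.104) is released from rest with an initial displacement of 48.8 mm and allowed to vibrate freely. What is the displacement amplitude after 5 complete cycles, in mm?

1.83 mm

Logarithmic decrement δ = 2πζ/√(1 − ζ²) = 2π × 0.1040/√(1 − 0.0108) = 0.6570.
After n cycles, x_n/x₀ = e^(−nδ), so x_5 = 48.8 × e^(−5 × 0.6570) = 48.8 × 0.03744 = 1.827 mm.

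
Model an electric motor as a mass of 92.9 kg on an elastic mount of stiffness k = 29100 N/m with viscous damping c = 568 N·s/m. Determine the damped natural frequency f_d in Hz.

ω_n = √(k/m) = √(29100/92.9) = 17.70 rad/s.
Critical damping c_c = 2√(k·m) = 2√(29100 × 92.9) = 3288 N·s/m, so ζ = c/c_c = 568/3288 = 0.1727.
ω_d = ω_n√(1 − ζ²) = 17.70 × √(1 − 0.0298) = 17.43 rad/s.
f_d = ω_d/(2π) = 2.774 Hz.

2.77 Hz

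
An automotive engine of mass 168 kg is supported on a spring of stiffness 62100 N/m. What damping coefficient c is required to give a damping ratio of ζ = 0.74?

c_c = 2√(k·m) = 2√(62100 × 168) = 6460 N·s/m.
c = ζ·c_c = 0.74 × 6460 = 4780 N·s/m.

4780 N·s/m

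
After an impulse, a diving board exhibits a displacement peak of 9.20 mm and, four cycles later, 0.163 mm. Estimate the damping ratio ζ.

Logarithmic decrement δ = (1/n)·ln(x₀/x_n) = (1/4)·ln(9.20/0.163) = (1/4)·ln(56.44) = 1.008.
ζ = δ/√(4π² + δ²) = 1.008/√(39.48 + 1.02) = 1.008/6.364 = 0.1584.

0.158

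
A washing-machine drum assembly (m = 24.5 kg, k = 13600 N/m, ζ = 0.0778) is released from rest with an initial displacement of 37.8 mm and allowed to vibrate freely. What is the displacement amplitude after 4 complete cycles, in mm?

5.32 mm

Logarithmic decrement δ = 2πζ/√(1 − ζ²) = 2π × 0.07780/√(1 − 0.00605) = 0.4903.
After n cycles, x_n/x₀ = e^(−nδ), so x_4 = 37.8 × e^(−4 × 0.4903) = 37.8 × 0.1407 = 5.318 mm.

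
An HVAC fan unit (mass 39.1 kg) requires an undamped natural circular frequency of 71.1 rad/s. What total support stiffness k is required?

k = m·ω_n² = 39.1 × 71.10² = 39.1 × 5055 = 197700 N/m.

198000 N/m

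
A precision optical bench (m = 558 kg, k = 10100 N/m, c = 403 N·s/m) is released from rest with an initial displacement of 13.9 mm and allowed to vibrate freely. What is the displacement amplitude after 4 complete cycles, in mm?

1.63 mm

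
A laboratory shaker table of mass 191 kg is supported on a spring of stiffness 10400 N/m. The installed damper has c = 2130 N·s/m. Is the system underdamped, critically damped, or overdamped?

c_c = 2√(k·m) = 2819 N·s/m; ζ = c/c_c = 2130/2819 = 0.756.
Since ζ < 1 the system is underdamped.

underdamped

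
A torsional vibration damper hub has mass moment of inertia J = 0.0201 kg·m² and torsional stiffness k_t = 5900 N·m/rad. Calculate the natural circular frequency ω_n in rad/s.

ω_n = √(k_t/J) = √(5900/0.0201) = √293500 = 541.8 rad/s.

542 rad/s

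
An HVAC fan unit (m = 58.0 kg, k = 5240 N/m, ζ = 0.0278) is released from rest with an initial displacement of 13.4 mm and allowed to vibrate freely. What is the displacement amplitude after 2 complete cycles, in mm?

9.45 mm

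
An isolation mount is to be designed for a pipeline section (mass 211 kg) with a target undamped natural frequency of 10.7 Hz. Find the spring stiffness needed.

ω_n = 2πf_n = 2π × 10.7 = 67.23 rad/s.
k = m·ω_n² = 211 × 67.23² = 211 × 4520 = 953700 N/m.

954000 N/m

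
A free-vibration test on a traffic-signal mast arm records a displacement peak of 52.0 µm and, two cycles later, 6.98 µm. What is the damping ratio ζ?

0.158

Logarithmic decrement δ = (1/n)·ln(x₀/x_n) = (1/2)·ln(52.0/6.98) = (1/2)·ln(7.450) = 1.004.
ζ = δ/√(4π² + δ²) = 1.004/√(39.48 + 1.01) = 1.004/6.363 = 0.1578.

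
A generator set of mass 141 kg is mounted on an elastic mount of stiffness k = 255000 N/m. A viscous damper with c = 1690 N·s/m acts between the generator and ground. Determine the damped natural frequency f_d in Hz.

6.70 Hz

ω_n = √(k/m) = √(255000/141) = 42.53 rad/s.
Critical damping c_c = 2√(k·m) = 2√(255000 × 141) = 11990 N·s/m, so ζ = c/c_c = 1690/11990 = 0.1409.
ω_d = ω_n√(1 − ζ²) = 42.53 × √(1 − 0.0199) = 42.10 rad/s.
f_d = ω_d/(2π) = 6.701 Hz.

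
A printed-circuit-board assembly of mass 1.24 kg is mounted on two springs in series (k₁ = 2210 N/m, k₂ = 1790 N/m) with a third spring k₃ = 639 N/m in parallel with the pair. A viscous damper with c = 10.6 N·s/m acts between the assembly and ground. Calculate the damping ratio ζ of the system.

Series pair: k_s = k₁k₂/(k₁+k₂) = (2210)(1790)/(2210 + 1790) = 989.0 N/m. In parallel with k₃: k_eq = 989.0 + 639 = 1628 N/m.
ω_n = √(k_eq/m) = √(1628/1.24) = 36.23 rad/s.
Critical damping c_c = 2√(k_eq·m) = 2√(1628 × 1.24) = 89.86 N·s/m, so ζ = c/c_c = 10.6/89.86 = 0.1180.

0.118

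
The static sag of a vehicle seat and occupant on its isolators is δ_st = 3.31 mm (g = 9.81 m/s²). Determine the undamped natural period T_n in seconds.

ω_n = √(g/δ_st) = √(9.81/0.00331) = √2964 = 54.44 rad/s.
T_n = 2π/ω_n = 6.283/54.44 = 0.1154 s.

0.115 s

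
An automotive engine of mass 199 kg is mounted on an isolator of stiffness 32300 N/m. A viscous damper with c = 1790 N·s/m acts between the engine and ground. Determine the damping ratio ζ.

ω_n = √(k/m) = √(32300/199) = 12.74 rad/s.
Critical damping c_c = 2√(k·m) = 2√(32300 × 199) = 5071 N·s/m, so ζ = c/c_c = 1790/5071 = 0.3530.

0.353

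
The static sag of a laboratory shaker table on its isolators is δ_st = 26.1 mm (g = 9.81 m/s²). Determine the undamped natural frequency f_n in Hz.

3.09 Hz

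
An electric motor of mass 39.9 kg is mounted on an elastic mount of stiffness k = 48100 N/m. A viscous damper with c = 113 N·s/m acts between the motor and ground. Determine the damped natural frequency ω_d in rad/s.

ω_n = √(k/m) = √(48100/39.9) = 34.72 rad/s.
Critical damping c_c = 2√(k·m) = 2√(48100 × 39.9) = 2771 N·s/m, so ζ = c/c_c = 113/2771 = 0.04078.
ω_d = ω_n√(1 − ζ²) = 34.72 × √(1 − 0.00166) = 34.69 rad/s.

34.7 rad/s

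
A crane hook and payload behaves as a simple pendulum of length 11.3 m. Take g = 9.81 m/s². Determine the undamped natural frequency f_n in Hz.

For a simple pendulum ω_n = √(g/L) = √(9.81/11.3) = √0.8681 = 0.9317 rad/s.
f_n = ω_n/(2π) = 0.9317/6.283 = 0.1483 Hz.

0.148 Hz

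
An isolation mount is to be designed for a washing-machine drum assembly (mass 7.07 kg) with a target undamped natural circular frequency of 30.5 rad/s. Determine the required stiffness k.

k = m·ω_n² = 7.07 × 30.50² = 7.07 × 930.2 = 6577 N/m.

6580 N/m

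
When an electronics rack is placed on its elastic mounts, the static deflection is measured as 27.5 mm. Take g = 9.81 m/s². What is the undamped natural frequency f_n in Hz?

3.01 Hz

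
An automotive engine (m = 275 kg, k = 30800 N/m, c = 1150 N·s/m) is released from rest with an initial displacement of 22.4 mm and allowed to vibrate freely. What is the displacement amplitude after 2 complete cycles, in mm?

ζ = c/(2√(km)) = 1150/(2√(30800 × 275)) = 1150/5821 = 0.1976.
Logarithmic decrement δ = 2πζ/√(1 − ζ²) = 2π × 0.1976/√(1 − 0.0390) = 1.266.
After n cycles, x_n/x₀ = e^(−nδ), so x_2 = 22.4 × e^(−2 × 1.266) = 22.4 × 0.07944 = 1.780 mm.

1.78 mm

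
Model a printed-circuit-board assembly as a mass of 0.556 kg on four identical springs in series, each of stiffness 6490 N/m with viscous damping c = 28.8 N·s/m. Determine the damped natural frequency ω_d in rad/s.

47.4 rad/s

Series springs: 1/k_eq = 4/6490, so k_eq = 6490/4 = 1622 N/m.
ω_n = √(k_eq/m) = √(1622/0.556) = 54.02 rad/s.
Critical damping c_c = 2√(k_eq·m) = 2√(1622 × 0.556) = 60.07 N·s/m, so ζ = c/c_c = 28.8/60.07 = 0.4794.
ω_d = ω_n√(1 − ζ²) = 54.02 × √(1 − 0.230) = 47.41 rad/s.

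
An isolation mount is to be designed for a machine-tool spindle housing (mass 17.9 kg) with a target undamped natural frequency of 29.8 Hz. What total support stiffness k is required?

628000 N/m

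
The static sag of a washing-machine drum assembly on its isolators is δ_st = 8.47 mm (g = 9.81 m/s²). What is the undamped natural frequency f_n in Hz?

5.42 Hz

ω_n = √(g/δ_st) = √(9.81/0.00847) = √1158 = 34.03 rad/s.
f_n = ω_n/(2π) = 34.03/6.283 = 5.416 Hz.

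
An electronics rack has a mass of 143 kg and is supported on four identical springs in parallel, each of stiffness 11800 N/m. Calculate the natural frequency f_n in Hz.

2.89 Hz

Parallel springs add: k_eq = 4 × 11800 = 47200 N/m.
ω_n = √(k_eq/m) = √(47200/143) = √330.1 = 18.17 rad/s.
f_n = ω_n/(2π) = 18.17/6.283 = 2.891 Hz.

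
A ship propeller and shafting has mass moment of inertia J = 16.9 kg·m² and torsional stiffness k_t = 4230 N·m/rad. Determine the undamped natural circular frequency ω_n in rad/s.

15.8 rad/s

ω_n = √(k_t/J) = √(4230/16.9) = √250.3 = 15.82 rad/s.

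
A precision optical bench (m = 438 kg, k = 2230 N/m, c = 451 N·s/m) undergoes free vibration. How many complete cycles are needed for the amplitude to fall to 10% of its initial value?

ζ = c/(2√(km)) = 451/(2√(2230 × 438)) = 451/1977 = 0.2282.
Logarithmic decrement δ = 2πζ/√(1 − ζ²) = 2π × 0.2282/√(1 − 0.0521) = 1.472.
x_n/x₀ = e^(−nδ) ≤ 0.1; take ln: n ≥ ln(1/0.1)/δ = 2.303/1.472 = 1.564.
So 2 complete cycles are required.

2 cycles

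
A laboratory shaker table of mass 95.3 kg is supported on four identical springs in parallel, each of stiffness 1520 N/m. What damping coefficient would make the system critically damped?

1520 N·s/m

Parallel springs add: k_eq = 4 × 1520 = 6080 N/m.
c_c = 2√(k_eq·m) = 2√(6080 × 95.3) = 2 × 761.2 = 1522 N·s/m.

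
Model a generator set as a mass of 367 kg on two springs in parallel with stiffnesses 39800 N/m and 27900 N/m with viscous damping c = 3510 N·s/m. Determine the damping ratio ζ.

Parallel springs add: k_eq = 39800 + 27900 = 67700 N/m.
ω_n = √(k_eq/m) = √(67700/367) = 13.58 rad/s.
Critical damping c_c = 2√(k_eq·m) = 2√(67700 × 367) = 9969 N·s/m, so ζ = c/c_c = 3510/9969 = 0.3521.

0.352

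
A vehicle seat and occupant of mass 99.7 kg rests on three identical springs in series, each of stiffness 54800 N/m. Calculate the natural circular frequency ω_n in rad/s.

13.5 rad/s

Series springs: 1/k_eq = 3/54800, so k_eq = 54800/3 = 18270 N/m.
ω_n = √(k_eq/m) = √(18270/99.7) = √183.2 = 13.54 rad/s.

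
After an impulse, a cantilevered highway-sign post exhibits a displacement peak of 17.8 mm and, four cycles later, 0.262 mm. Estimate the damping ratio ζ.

Logarithmic decrement δ = (1/n)·ln(x₀/x_n) = (1/4)·ln(17.8/0.262) = (1/4)·ln(67.94) = 1.055.
ζ = δ/√(4π² + δ²) = 1.055/√(39.48 + 1.11) = 1.055/6.371 = 0.1655.

0.166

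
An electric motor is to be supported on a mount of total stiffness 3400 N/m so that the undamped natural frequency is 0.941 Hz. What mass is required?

97.3 kg

ω_n = 2πf_n = 2π × 0.941 = 5.912 rad/s.
m = k/ω_n² = 3400/5.912² = 3400/34.96 = 97.26 kg.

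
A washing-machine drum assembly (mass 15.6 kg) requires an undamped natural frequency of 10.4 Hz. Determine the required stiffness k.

ω_n = 2πf_n = 2π × 10.4 = 65.35 rad/s.
k = m·ω_n² = 15.6 × 65.35² = 15.6 × 4270 = 66610 N/m.

66600 N/m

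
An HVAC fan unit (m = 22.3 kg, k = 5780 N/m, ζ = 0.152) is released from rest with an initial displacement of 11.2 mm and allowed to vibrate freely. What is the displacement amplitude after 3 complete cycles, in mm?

Logarithmic decrement δ = 2πζ/√(1 − ζ²) = 2π × 0.1520/√(1 − 0.0231) = 0.9663.
After n cycles, x_n/x₀ = e^(−nδ), so x_3 = 11.2 × e^(−3 × 0.9663) = 11.2 × 0.05509 = 0.6170 mm.

0.617 mm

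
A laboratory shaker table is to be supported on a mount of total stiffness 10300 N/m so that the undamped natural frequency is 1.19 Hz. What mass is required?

ω_n = 2πf_n = 2π × 1.19 = 7.477 rad/s.
m = k/ω_n² = 10300/7.477² = 10300/55.91 = 184.2 kg.

184 kg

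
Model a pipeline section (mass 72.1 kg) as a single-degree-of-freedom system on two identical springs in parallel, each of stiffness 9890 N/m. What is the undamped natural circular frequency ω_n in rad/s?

Parallel springs add: k_eq = 2 × 9890 = 19780 N/m.
ω_n = √(k_eq/m) = √(19780/72.1) = √274.3 = 16.56 rad/s.

16.6 rad/s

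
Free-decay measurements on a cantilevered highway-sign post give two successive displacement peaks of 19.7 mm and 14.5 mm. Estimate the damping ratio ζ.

Logarithmic decrement δ = (1/n)·ln(x₀/x_n) = (1/1)·ln(19.7/14.5) = (1/1)·ln(1.359) = 0.3065.
ζ = δ/√(4π² + δ²) = 0.3065/√(39.48 + 0.0939) = 0.3065/6.291 = 0.04872.

0.0487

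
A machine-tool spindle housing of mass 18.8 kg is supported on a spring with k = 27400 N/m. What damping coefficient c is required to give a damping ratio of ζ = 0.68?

c_c = 2√(k·m) = 2√(27400 × 18.8) = 1435 N·s/m.
c = ζ·c_c = 0.68 × 1435 = 976.1 N·s/m.

976 N·s/m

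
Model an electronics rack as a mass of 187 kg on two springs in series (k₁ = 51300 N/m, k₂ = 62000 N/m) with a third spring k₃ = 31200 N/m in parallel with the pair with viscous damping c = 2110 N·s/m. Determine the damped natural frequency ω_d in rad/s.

16.9 rad/s

Series pair: k_s = k₁k₂/(k₁+k₂) = (51300)(62000)/(51300 + 62000) = 28070 N/m. In parallel with k₃: k_eq = 28070 + 31200 = 59270 N/m.
ω_n = √(k_eq/m) = √(59270/187) = 17.80 rad/s.
Critical damping c_c = 2√(k_eq·m) = 2√(59270 × 187) = 6659 N·s/m, so ζ = c/c_c = 2110/6659 = 0.3169.
ω_d = ω_n√(1 − ζ²) = 17.80 × √(1 − 0.100) = 16.89 rad/s.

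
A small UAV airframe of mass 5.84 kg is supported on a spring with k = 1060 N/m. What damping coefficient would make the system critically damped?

c_c = 2√(k·m) = 2√(1060 × 5.84) = 2 × 78.68 = 157.4 N·s/m.

157 N·s/m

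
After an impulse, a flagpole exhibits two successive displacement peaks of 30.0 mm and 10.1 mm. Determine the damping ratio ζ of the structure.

Logarithmic decrement δ = (1/n)·ln(x₀/x_n) = (1/1)·ln(30.0/10.1) = (1/1)·ln(2.970) = 1.089.
ζ = δ/√(4π² + δ²) = 1.089/√(39.48 + 1.19) = 1.089/6.377 = 0.1707.

0.171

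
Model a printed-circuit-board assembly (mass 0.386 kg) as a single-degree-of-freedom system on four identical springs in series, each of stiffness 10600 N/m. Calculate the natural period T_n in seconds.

0.0758 s

Series springs: 1/k_eq = 4/10600, so k_eq = 10600/4 = 2650 N/m.
ω_n = √(k_eq/m) = √(2650/0.386) = √6865 = 82.86 rad/s.
T_n = 2π/ω_n = 6.283/82.86 = 0.07583 s.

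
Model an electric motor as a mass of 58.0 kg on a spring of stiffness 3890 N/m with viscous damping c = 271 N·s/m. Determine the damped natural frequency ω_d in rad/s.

ω_n = √(k/m) = √(3890/58.0) = 8.190 rad/s.
Critical damping c_c = 2√(k·m) = 2√(3890 × 58.0) = 950.0 N·s/m, so ζ = c/c_c = 271/950.0 = 0.2853.
ω_d = ω_n√(1 − ζ²) = 8.190 × √(1 − 0.0814) = 7.849 rad/s.

7.85 rad/s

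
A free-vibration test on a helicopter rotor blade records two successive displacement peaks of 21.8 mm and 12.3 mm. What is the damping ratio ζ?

0.0907

Logarithmic decrement δ = (1/n)·ln(x₀/x_n) = (1/1)·ln(21.8/12.3) = (1/1)·ln(1.772) = 0.5723.
ζ = δ/√(4π² + δ²) = 0.5723/√(39.48 + 0.328) = 0.5723/6.309 = 0.09071.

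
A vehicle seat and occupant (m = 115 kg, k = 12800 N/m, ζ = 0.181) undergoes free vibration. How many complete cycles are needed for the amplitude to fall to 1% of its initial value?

4 cycles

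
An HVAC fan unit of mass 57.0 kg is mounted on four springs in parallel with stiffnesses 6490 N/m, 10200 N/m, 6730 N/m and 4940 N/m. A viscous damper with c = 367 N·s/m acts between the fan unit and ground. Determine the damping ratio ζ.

0.144

Parallel springs add: k_eq = 6490 + 10200 + 6730 + 4940 = 28360 N/m.
ω_n = √(k_eq/m) = √(28360/57.0) = 22.31 rad/s.
Critical damping c_c = 2√(k_eq·m) = 2√(28360 × 57.0) = 2543 N·s/m, so ζ = c/c_c = 367/2543 = 0.1443.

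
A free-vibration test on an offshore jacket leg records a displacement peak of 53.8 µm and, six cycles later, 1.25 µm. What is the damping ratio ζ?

Logarithmic decrement δ = (1/n)·ln(x₀/x_n) = (1/6)·ln(53.8/1.25) = (1/6)·ln(43.04) = 0.6270.
ζ = δ/√(4π² + δ²) = 0.6270/√(39.48 + 0.393) = 0.6270/6.314 = 0.09930.

0.0993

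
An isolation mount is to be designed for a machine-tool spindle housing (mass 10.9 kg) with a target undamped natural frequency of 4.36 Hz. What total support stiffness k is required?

8180 N/m

ω_n = 2πf_n = 2π × 4.36 = 27.39 rad/s.
k = m·ω_n² = 10.9 × 27.39² = 10.9 × 750.5 = 8180 N/m.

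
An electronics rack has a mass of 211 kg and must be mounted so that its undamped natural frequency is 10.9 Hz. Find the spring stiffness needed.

ω_n = 2πf_n = 2π × 10.9 = 68.49 rad/s.
k = m·ω_n² = 211 × 68.49² = 211 × 4690 = 989700 N/m.

990000 N/m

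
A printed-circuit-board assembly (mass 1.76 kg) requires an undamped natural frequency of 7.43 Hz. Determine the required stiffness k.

3840 N/m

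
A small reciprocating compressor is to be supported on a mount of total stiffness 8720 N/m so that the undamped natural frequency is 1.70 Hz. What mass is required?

76.4 kg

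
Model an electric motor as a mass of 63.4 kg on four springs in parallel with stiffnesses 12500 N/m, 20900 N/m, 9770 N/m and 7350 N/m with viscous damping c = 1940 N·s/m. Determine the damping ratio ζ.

Parallel springs add: k_eq = 12500 + 20900 + 9770 + 7350 = 50520 N/m.
ω_n = √(k_eq/m) = √(50520/63.4) = 28.23 rad/s.
Critical damping c_c = 2√(k_eq·m) = 2√(50520 × 63.4) = 3579 N·s/m, so ζ = c/c_c = 1940/3579 = 0.5420.

0.542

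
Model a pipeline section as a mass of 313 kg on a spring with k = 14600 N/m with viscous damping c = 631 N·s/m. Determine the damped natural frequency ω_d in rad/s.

ω_n = √(k/m) = √(14600/313) = 6.830 rad/s.
Critical damping c_c = 2√(k·m) = 2√(14600 × 313) = 4275 N·s/m, so ζ = c/c_c = 631/4275 = 0.1476.
ω_d = ω_n√(1 − ζ²) = 6.830 × √(1 − 0.0218) = 6.755 rad/s.

6.75 rad/s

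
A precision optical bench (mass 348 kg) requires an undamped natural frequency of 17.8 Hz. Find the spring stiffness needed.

ω_n = 2πf_n = 2π × 17.8 = 111.8 rad/s.
k = m·ω_n² = 348 × 111.8² = 348 × 12510 = 4353000 N/m.

4350000 N/m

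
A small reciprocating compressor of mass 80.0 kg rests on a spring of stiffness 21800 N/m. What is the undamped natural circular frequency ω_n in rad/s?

ω_n = √(k/m) = √(21800/80.0) = √272.5 = 16.51 rad/s.

16.5 rad/s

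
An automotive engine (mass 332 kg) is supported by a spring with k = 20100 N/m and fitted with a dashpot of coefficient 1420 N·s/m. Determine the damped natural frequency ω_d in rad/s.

ω_n = √(k/m) = √(20100/332) = 7.781 rad/s.
Critical damping c_c = 2√(k·m) = 2√(20100 × 332) = 5167 N·s/m, so ζ = c/c_c = 1420/5167 = 0.2748.
ω_d = ω_n√(1 − ζ²) = 7.781 × √(1 − 0.0755) = 7.481 rad/s.

7.48 rad/s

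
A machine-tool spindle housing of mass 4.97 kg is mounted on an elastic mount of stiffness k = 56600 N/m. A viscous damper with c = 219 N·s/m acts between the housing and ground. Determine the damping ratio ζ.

0.206

ω_n = √(k/m) = √(56600/4.97) = 106.7 rad/s.
Critical damping c_c = 2√(k·m) = 2√(56600 × 4.97) = 1061 N·s/m, so ζ = c/c_c = 219/1061 = 0.2065.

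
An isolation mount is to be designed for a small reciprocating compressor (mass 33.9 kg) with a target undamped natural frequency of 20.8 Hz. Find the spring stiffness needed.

ω_n = 2πf_n = 2π × 20.8 = 130.7 rad/s.
k = m·ω_n² = 33.9 × 130.7² = 33.9 × 17080 = 579000 N/m.

579000 N/m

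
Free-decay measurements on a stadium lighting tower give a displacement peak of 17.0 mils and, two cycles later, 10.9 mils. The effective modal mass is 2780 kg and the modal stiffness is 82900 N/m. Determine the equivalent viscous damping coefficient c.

Logarithmic decrement δ = (1/n)·ln(x₀/x_n) = (1/2)·ln(17.0/10.9) = (1/2)·ln(1.560) = 0.2222.
ζ = δ/√(4π² + δ²) = 0.2222/√(39.48 + 0.0494) = 0.2222/6.287 = 0.03535.
c = ζ · 2√(km) = 0.03535 × 2√(82900 × 2780) = 0.03535 × 30360 = 1073 N·s/m.

1070 N·s/m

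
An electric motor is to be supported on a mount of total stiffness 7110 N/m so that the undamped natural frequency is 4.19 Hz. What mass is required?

10.3 kg

ω_n = 2πf_n = 2π × 4.19 = 26.33 rad/s.
m = k/ω_n² = 7110/26.33² = 7110/693.1 = 10.26 kg.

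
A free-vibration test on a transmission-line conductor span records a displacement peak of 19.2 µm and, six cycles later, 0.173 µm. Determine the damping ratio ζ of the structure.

Logarithmic decrement δ = (1/n)·ln(x₀/x_n) = (1/6)·ln(19.2/0.173) = (1/6)·ln(111.0) = 0.7849.
ζ = δ/√(4π² + δ²) = 0.7849/√(39.48 + 0.616) = 0.7849/6.332 = 0.1240.

0.124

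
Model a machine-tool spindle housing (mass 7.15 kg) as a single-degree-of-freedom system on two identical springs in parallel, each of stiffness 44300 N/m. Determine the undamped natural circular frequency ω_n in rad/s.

111 rad/s

Parallel springs add: k_eq = 2 × 44300 = 88600 N/m.
ω_n = √(k_eq/m) = √(88600/7.15) = √12390 = 111.3 rad/s.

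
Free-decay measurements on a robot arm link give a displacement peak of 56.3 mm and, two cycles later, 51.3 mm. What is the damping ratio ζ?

0.00740

Logarithmic decrement δ = (1/n)·ln(x₀/x_n) = (1/2)·ln(56.3/51.3) = (1/2)·ln(1.097) = 0.04650.
ζ = δ/√(4π² + δ²) = 0.04650/√(39.48 + 0.00216) = 0.04650/6.283 = 0.007401.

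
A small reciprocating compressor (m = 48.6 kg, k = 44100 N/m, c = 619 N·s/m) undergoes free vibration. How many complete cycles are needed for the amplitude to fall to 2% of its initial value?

3 cycles

ζ = c/(2√(km)) = 619/(2√(44100 × 48.6)) = 619/2928 = 0.2114.
Logarithmic decrement δ = 2πζ/√(1 − ζ²) = 2π × 0.2114/√(1 − 0.0447) = 1.359.
x_n/x₀ = e^(−nδ) ≤ 0.02; take ln: n ≥ ln(1/0.02)/δ = 3.912/1.359 = 2.879.
So 3 complete cycles are required.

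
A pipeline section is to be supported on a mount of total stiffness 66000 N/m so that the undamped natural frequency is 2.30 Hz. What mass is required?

ω_n = 2πf_n = 2π × 2.30 = 14.45 rad/s.
m = k/ω_n² = 66000/14.45² = 66000/208.8 = 316.0 kg.

316 kg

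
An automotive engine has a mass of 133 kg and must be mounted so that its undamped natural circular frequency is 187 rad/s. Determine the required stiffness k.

4650000 N/m

k = m·ω_n² = 133 × 187.0² = 133 × 34970 = 4651000 N/m.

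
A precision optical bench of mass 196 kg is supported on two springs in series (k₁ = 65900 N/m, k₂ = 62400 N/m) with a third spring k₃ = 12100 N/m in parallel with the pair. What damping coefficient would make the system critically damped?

5880 N·s/m

Series pair: k_s = k₁k₂/(k₁+k₂) = (65900)(62400)/(65900 + 62400) = 32050 N/m. In parallel with k₃: k_eq = 32050 + 12100 = 44150 N/m.
c_c = 2√(k_eq·m) = 2√(44150 × 196) = 2 × 2942 = 5883 N·s/m.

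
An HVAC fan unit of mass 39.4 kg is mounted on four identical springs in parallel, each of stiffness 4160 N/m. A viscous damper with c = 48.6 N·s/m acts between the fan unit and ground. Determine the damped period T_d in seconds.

Parallel springs add: k_eq = 4 × 4160 = 16640 N/m.
ω_n = √(k_eq/m) = √(16640/39.4) = 20.55 rad/s.
Critical damping c_c = 2√(k_eq·m) = 2√(16640 × 39.4) = 1619 N·s/m, so ζ = c/c_c = 48.6/1619 = 0.03001.
ω_d = ω_n√(1 − ζ²) = 20.55 × √(1 − 0.000901) = 20.54 rad/s.
T_d = 2π/ω_d = 0.3059 s.

0.306 s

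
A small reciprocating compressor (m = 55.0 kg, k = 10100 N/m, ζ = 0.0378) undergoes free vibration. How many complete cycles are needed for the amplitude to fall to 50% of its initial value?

Logarithmic decrement δ = 2πζ/√(1 − ζ²) = 2π × 0.03780/√(1 − 0.00143) = 0.2377.
x_n/x₀ = e^(−nδ) ≤ 0.5; take ln: n ≥ ln(1/0.5)/δ = 0.6931/0.2377 = 2.916.
So 3 complete cycles are required.

3 cycles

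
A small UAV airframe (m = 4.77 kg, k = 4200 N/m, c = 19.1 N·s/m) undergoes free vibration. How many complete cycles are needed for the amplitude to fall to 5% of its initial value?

ζ = c/(2√(km)) = 19.1/(2√(4200 × 4.77)) = 19.1/283.1 = 0.06747.
Logarithmic decrement δ = 2πζ/√(1 − ζ²) = 2π × 0.06747/√(1 − 0.00455) = 0.4249.
x_n/x₀ = e^(−nδ) ≤ 0.05; take ln: n ≥ ln(1/0.05)/δ = 2.996/0.4249 = 7.050.
So 8 complete cycles are required.

8 cycles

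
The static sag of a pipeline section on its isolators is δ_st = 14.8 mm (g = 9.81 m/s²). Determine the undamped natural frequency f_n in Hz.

4.10 Hz

ω_n = √(g/δ_st) = √(9.81/0.0148) = √662.8 = 25.75 rad/s.
f_n = ω_n/(2π) = 25.75/6.283 = 4.098 Hz.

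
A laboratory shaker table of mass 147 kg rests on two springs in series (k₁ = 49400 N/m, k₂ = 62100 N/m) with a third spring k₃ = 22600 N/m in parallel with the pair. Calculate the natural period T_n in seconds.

Series pair: k_s = k₁k₂/(k₁+k₂) = (49400)(62100)/(49400 + 62100) = 27510 N/m. In parallel with k₃: k_eq = 27510 + 22600 = 50110 N/m.
ω_n = √(k_eq/m) = √(50110/147) = √340.9 = 18.46 rad/s.
T_n = 2π/ω_n = 6.283/18.46 = 0.3403 s.

0.340 s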